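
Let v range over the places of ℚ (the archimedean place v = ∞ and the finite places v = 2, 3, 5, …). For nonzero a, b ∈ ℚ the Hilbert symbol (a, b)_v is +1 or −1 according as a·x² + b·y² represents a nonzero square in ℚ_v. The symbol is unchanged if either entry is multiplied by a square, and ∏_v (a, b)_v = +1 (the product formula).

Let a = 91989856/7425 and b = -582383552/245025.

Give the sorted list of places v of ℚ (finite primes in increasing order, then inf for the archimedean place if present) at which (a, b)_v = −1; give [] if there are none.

(a, b) ≡ (13398, -23) mod (ℚ^×)²; places V = {2, 3, 5, 7, 11, 17, 23, 29, 37, ∞}.
(a,b)_3: α=-3, u≡2; β=-4, v≡1 (mod 3); (2|3)=-1, (1|3)=+1; sign (−1)^0·-1^-4·+1^-3 = +1.
(a,b)_11: α=-1, u≡6; β=-2, v≡8 (mod 11); (6|11)=-1, (8|11)=-1; sign (−1)^0·-1^-2·-1^-1 = -1.
(a,b)_∞: sgn(13398)=+, sgn(-23)=−, so +1.
(a,b)_17: α=2, u≡1; β=2, v≡3 (mod 17); (1|17)=+1, (3|17)=-1; sign (−1)^0·+1^2·-1^2 = +1.
(a,b)_29: α=1, u≡15; β=0, v≡4 (mod 29); (15|29)=-1, (4|29)=+1; sign (−1)^0·-1^0·+1^1 = +1.
(a,b)_23: α=0, u≡6; β=1, v≡15 (mod 23); (6|23)=+1, (15|23)=-1; sign (−1)^0·+1^1·-1^0 = +1.
(a,b)_7: α=3, u≡3; β=0, v≡3 (mod 7); (3|7)=-1, (3|7)=-1; sign (−1)^0·-1^0·-1^3 = -1.
(a,b)_2: α=5, β=6; u≡3, v≡1 (mod 8); ε(u)ε(v)=1·0, αω(v)=5·0, βω(u)=6·1; sum ≡ 0  ⇒  +1.
(a,b)_37: α=0, u≡36; β=2, v≡5 (mod 37); (36|37)=+1, (5|37)=-1; sign (−1)^0·+1^2·-1^0 = +1.
(a,b)_5: α=-2, u≡3; β=-2, v≡3 (mod 5); (3|5)=-1, (3|5)=-1; sign (−1)^0·-1^-2·-1^-2 = +1.
|Ram(13398, -23)| = 2, even; anisotropic at {7, 11}.

[7, 11]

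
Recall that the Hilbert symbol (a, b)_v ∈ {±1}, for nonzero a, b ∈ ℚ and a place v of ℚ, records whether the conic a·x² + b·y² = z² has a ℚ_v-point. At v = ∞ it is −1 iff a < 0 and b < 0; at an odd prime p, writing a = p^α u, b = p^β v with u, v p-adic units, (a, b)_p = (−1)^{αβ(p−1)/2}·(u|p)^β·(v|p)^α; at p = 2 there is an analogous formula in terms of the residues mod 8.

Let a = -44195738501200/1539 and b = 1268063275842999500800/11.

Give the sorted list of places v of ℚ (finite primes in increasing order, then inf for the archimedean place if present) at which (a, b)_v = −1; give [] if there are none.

(a, b) ≡ (-247, 5423) mod (ℚ^×)²; places V = {2, 3, 5, 11, 13, 17, 19, 23, 29, ∞}.
(a,b)_17: α=4, u≡13; β=5, v≡13 (mod 17); (13|17)=+1, (13|17)=+1; sign (−1)^0·+1^5·+1^4 = +1.
(a,b)_29: α=2, u≡21; β=3, v≡13 (mod 29); (21|29)=-1, (13|29)=+1; sign (−1)^0·-1^3·+1^2 = -1.
(a,b)_13: α=1, u≡2; β=2, v≡11 (mod 13); (2|13)=-1, (11|13)=-1; sign (−1)^0·-1^2·-1^1 = -1.
(a,b)_∞: sgn(-247)=−, sgn(5423)=+, so +1.
(a,b)_2: α=4, β=14; u≡1, v≡7 (mod 8); ε(u)ε(v)=0·1, αω(v)=4·0, βω(u)=14·0; sum ≡ 0  ⇒  +1.
(a,b)_3: α=-4, u≡2; β=0, v≡2 (mod 3); (2|3)=-1, (2|3)=-1; sign (−1)^0·-1^0·-1^-4 = +1.
(a,b)_19: α=-1, u≡7; β=0, v≡13 (mod 19); (7|19)=+1, (13|19)=-1; sign (−1)^0·+1^0·-1^-1 = -1.
(a,b)_5: α=2, u≡3; β=2, v≡2 (mod 5); (3|5)=-1, (2|5)=-1; sign (−1)^0·-1^2·-1^2 = +1.
(a,b)_11: α=2, u≡8; β=-1, v≡1 (mod 11); (8|11)=-1, (1|11)=+1; sign (−1)^0·-1^-1·+1^2 = -1.
(a,b)_23: α=0, u≡3; β=2, v≡8 (mod 23); (3|23)=+1, (8|23)=+1; sign (−1)^0·+1^2·+1^0 = +1.
|Ram(-247, 5423)| = 4, even; anisotropic at {11, 13, 19, 29}.

[11, 13, 19, 29]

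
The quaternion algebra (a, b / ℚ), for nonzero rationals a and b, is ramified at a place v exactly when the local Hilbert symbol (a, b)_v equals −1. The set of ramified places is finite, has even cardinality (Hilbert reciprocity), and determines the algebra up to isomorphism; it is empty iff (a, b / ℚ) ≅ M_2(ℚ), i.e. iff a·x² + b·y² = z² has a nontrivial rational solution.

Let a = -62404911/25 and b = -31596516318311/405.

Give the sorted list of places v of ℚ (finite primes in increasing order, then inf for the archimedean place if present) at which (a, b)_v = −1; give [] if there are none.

Mod squares: a ≡ -770431, b ≡ -182267755. Check v ∈ {∞, 2, 3, 5, 7, 19, 23, 29, 31, 41, 43}.
v=19: a=19^1·(≡7), b=19^2·(≡17) mod 19; (7|19)=+1, (17|19)=+1; (−1)^{1·2·9}·(+1)^2·(+1)^1 = +1.
v=31: a=31^0·(≡24), b=31^1·(≡1) mod 31; (24|31)=-1, (1|31)=+1; (−1)^{0·1·15}·(-1)^1·(+1)^0 = -1.
v=5: a=5^-2·(≡4), b=5^-1·(≡4) mod 5; (4|5)=+1, (4|5)=+1; (−1)^{-2·-1·2}·(+1)^-1·(+1)^-2 = +1.
v=41: a=41^1·(≡12), b=41^1·(≡19) mod 41; (12|41)=-1, (19|41)=-1; (−1)^{1·1·20}·(-1)^1·(-1)^1 = +1.
v=3: a=3^4·(≡2), b=3^-4·(≡2) mod 3; (2|3)=-1, (2|3)=-1; (−1)^{4·-4·1}·(-1)^-4·(-1)^4 = +1.
v=29: a=29^0·(≡18), b=29^1·(≡10) mod 29; (18|29)=-1, (10|29)=-1; (−1)^{0·1·14}·(-1)^1·(-1)^0 = -1.
v=2: v_2(a)=0, v_2(b)=0; units ≡ 1, 5 (mod 8); ε·ε+αω+βω = 0·0+0·1+0·0 ≡ 0  ⇒  (a,b)_2 = +1.
v=23: a=23^1·(≡15), b=23^1·(≡20) mod 23; (15|23)=-1, (20|23)=-1; (−1)^{1·1·11}·(-1)^1·(-1)^1 = -1.
v=∞: -770431 < 0 and -182267755 < 0  ⇒  (a,b)_∞ = -1.
v=43: a=43^1·(≡23), b=43^1·(≡22) mod 43; (23|43)=+1, (22|43)=-1; (−1)^{1·1·21}·(+1)^1·(-1)^1 = +1.
v=7: a=7^0·(≡3), b=7^4·(≡4) mod 7; (3|7)=-1, (4|7)=+1; (−1)^{0·4·3}·(-1)^4·(+1)^0 = +1.
|Ram(-770431, -182267755)| = 4, even; anisotropic at {23, 29, 31, ∞}.

[23, 29, 31, inf]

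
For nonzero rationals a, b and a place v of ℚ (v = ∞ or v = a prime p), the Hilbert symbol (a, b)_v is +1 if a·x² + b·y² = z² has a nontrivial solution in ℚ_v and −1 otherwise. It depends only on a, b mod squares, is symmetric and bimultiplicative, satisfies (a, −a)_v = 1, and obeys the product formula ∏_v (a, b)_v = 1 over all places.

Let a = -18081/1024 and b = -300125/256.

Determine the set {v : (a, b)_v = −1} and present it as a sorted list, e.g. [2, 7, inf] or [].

(a, b) ≡ (-41, -5) mod (ℚ^×)²; places V = {2, 3, 5, 7, 41, ∞}.
(a,b)_3: α=2, u≡1; β=0, v≡1 (mod 3); (1|3)=+1, (1|3)=+1; sign (−1)^0·+1^0·+1^2 = +1.
(a,b)_∞: sgn(-41)=−, sgn(-5)=−, so -1.
(a,b)_5: α=0, u≡1; β=3, v≡4 (mod 5); (1|5)=+1, (4|5)=+1; sign (−1)^0·+1^3·+1^0 = +1.
(a,b)_7: α=2, u≡1; β=4, v≡2 (mod 7); (1|7)=+1, (2|7)=+1; sign (−1)^0·+1^4·+1^2 = +1.
(a,b)_41: α=1, u≡31; β=0, v≡20 (mod 41); (31|41)=+1, (20|41)=+1; sign (−1)^0·+1^0·+1^1 = +1.
(a,b)_2: α=-10, β=-8; u≡7, v≡3 (mod 8); ε(u)ε(v)=1·1, αω(v)=-10·1, βω(u)=-8·0; sum ≡ 1  ⇒  -1.
(-41, -5 / ℚ) ramifies at {2, ∞}: a division algebra.

[2, inf]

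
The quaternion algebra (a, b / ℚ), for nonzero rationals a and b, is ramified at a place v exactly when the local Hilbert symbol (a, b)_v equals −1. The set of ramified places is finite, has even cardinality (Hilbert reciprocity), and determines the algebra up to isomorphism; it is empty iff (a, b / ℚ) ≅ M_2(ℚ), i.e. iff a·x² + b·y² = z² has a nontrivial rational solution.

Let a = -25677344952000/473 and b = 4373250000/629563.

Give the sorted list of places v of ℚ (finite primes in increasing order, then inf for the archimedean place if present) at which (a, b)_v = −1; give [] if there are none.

(a, b) ≡ (-17212846035, 15351) mod (ℚ^×)²; places V = {2, 3, 5, 7, 11, 17, 19, 29, 37, 43, ∞}.
(a,b)_29: α=1, u≡23; β=0, v≡2 (mod 29); (23|29)=+1, (2|29)=-1; sign (−1)^0·+1^0·-1^1 = -1.
(a,b)_19: α=1, u≡4; β=0, v≡13 (mod 19); (4|19)=+1, (13|19)=-1; sign (−1)^0·+1^0·-1^1 = -1.
(a,b)_5: α=3, u≡3; β=6, v≡1 (mod 5); (3|5)=-1, (1|5)=+1; sign (−1)^0·-1^6·+1^3 = +1.
(a,b)_11: α=-1, u≡5; β=-4, v≡2 (mod 11); (5|11)=+1, (2|11)=-1; sign (−1)^0·+1^-4·-1^-1 = -1.
(a,b)_∞: sgn(-17212846035)=−, sgn(15351)=+, so +1.
(a,b)_2: α=6, β=4; u≡5, v≡7 (mod 8); ε(u)ε(v)=0·1, αω(v)=6·0, βω(u)=4·1; sum ≡ 0  ⇒  +1.
(a,b)_37: α=1, u≡29; β=0, v≡9 (mod 37); (29|37)=-1, (9|37)=+1; sign (−1)^0·-1^0·+1^1 = +1.
(a,b)_7: α=3, u≡3; β=3, v≡1 (mod 7); (3|7)=-1, (1|7)=+1; sign (−1)^1·-1^3·+1^3 = +1.
(a,b)_43: α=-1, u≡42; β=-1, v≡11 (mod 43); (42|43)=-1, (11|43)=+1; sign (−1)^1·-1^-1·+1^-1 = +1.
(a,b)_17: α=1, u≡9; β=1, v≡8 (mod 17); (9|17)=+1, (8|17)=+1; sign (−1)^0·+1^1·+1^1 = +1.
(a,b)_3: α=3, u≡2; β=1, v≡2 (mod 3); (2|3)=-1, (2|3)=-1; sign (−1)^1·-1^1·-1^3 = -1.
Ram(-17212846035, 15351) = {3, 11, 19, 29}; no ℚ_3-point on the conic.

[3, 11, 19, 29]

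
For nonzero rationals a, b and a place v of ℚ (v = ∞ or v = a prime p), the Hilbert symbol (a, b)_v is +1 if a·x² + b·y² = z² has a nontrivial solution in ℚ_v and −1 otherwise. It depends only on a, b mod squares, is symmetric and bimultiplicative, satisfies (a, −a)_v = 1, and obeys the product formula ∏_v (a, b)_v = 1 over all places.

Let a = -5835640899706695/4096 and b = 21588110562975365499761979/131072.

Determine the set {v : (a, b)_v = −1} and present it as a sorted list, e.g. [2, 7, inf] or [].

[5, 11, 19, 41]

(a, b) ≡ (-18095, 1558) mod (ℚ^×)²; places V = {2, 3, 5, 7, 11, 19, 41, 47, ∞}.
(a,b)_11: α=1, u≡1; β=2, v≡2 (mod 11); (1|11)=+1, (2|11)=-1; sign (−1)^0·+1^2·-1^1 = -1.
(a,b)_∞: sgn(-18095)=−, sgn(1558)=+, so +1.
(a,b)_19: α=2, u≡13; β=3, v≡17 (mod 19); (13|19)=-1, (17|19)=+1; sign (−1)^0·-1^3·+1^2 = -1.
(a,b)_41: α=2, u≡28; β=3, v≡28 (mod 41); (28|41)=-1, (28|41)=-1; sign (−1)^0·-1^3·-1^2 = -1.
(a,b)_2: α=-12, β=-17; u≡1, v≡3 (mod 8); ε(u)ε(v)=0·1, αω(v)=-12·1, βω(u)=-17·0; sum ≡ 0  ⇒  +1.
(a,b)_5: α=1, u≡1; β=0, v≡2 (mod 5); (1|5)=+1, (2|5)=-1; sign (−1)^0·+1^0·-1^1 = -1.
(a,b)_3: α=12, u≡1; β=20, v≡1 (mod 3); (1|3)=+1, (1|3)=+1; sign (−1)^0·+1^20·+1^12 = +1.
(a,b)_7: α=1, u≡6; β=2, v≡4 (mod 7); (6|7)=-1, (4|7)=+1; sign (−1)^0·-1^2·+1^1 = +1.
(a,b)_47: α=1, u≡46; β=2, v≡36 (mod 47); (46|47)=-1, (36|47)=+1; sign (−1)^0·-1^2·+1^1 = +1.
Ram(-18095, 1558) = {5, 11, 19, 41}; no ℚ_5-point on the conic.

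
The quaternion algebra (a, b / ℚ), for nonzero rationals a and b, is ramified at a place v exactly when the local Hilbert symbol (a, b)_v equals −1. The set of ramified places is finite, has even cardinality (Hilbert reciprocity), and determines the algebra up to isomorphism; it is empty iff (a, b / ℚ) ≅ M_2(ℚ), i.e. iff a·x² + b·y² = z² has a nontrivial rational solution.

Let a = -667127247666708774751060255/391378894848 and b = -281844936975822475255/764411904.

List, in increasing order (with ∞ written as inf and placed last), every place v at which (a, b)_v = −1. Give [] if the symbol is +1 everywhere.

Mod squares: a ≡ -110, b ≡ -95095. Check v ∈ {∞, 2, 3, 5, 7, 11, 13, 19, 23, 37}.
v=2: v_2(a)=-29, v_2(b)=-20; units ≡ 1, 1 (mod 8); ε·ε+αω+βω = 0·0+-29·0+-20·0 ≡ 0  ⇒  (a,b)_2 = +1.
v=5: a=5^1·(≡3), b=5^1·(≡1) mod 5; (3|5)=-1, (1|5)=+1; (−1)^{1·1·2}·(-1)^1·(+1)^1 = -1.
v=19: a=19^4·(≡6), b=19^3·(≡11) mod 19; (6|19)=+1, (11|19)=+1; (−1)^{4·3·9}·(+1)^3·(+1)^4 = +1.
v=3: a=3^-6·(≡1), b=3^-6·(≡2) mod 3; (1|3)=+1, (2|3)=-1; (−1)^{-6·-6·1}·(+1)^-6·(-1)^-6 = +1.
v=∞: -110 < 0 and -95095 < 0  ⇒  (a,b)_∞ = -1.
v=11: a=11^1·(≡3), b=11^1·(≡4) mod 11; (3|11)=+1, (4|11)=+1; (−1)^{1·1·5}·(+1)^1·(+1)^1 = -1.
v=7: a=7^4·(≡2), b=7^3·(≡2) mod 7; (2|7)=+1, (2|7)=+1; (−1)^{4·3·3}·(+1)^3·(+1)^4 = +1.
v=13: a=13^4·(≡7), b=13^3·(≡4) mod 13; (7|13)=-1, (4|13)=+1; (−1)^{4·3·6}·(-1)^3·(+1)^4 = -1.
v=23: a=23^2·(≡11), b=23^2·(≡10) mod 23; (11|23)=-1, (10|23)=-1; (−1)^{2·2·11}·(-1)^2·(-1)^2 = +1.
v=37: a=37^6·(≡26), b=37^4·(≡23) mod 37; (26|37)=+1, (23|37)=-1; (−1)^{6·4·18}·(+1)^4·(-1)^6 = +1.
Ram(-110, -95095) = {5, 11, 13, ∞}; no ℚ_5-point on the conic.

[5, 11, 13, inf]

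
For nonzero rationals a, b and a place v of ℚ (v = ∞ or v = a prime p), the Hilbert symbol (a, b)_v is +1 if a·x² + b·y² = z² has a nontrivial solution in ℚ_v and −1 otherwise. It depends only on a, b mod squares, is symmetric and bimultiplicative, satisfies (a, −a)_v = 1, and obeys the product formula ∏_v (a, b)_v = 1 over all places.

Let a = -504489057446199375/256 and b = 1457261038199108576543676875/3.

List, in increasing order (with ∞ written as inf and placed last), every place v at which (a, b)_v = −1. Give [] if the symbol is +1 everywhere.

Mod squares: a ≡ -1271, b ≡ 507129. Check v ∈ {∞, 2, 3, 5, 7, 11, 19, 31, 41}.
v=3: a=3^2·(≡1), b=3^-1·(≡2) mod 3; (1|3)=+1, (2|3)=-1; (−1)^{2·-1·1}·(+1)^-1·(-1)^2 = +1.
v=∞: -1271 < 0 and 507129 > 0  ⇒  (a,b)_∞ = +1.
v=41: a=41^3·(≡8), b=41^5·(≡28) mod 41; (8|41)=+1, (28|41)=-1; (−1)^{3·5·20}·(+1)^5·(-1)^3 = -1.
v=31: a=31^3·(≡3), b=31^5·(≡13) mod 31; (3|31)=-1, (13|31)=-1; (−1)^{3·5·15}·(-1)^5·(-1)^3 = -1.
v=7: a=7^0·(≡6), b=7^1·(≡4) mod 7; (6|7)=-1, (4|7)=+1; (−1)^{0·1·3}·(-1)^1·(+1)^0 = -1.
v=2: v_2(a)=-8, v_2(b)=0; units ≡ 1, 1 (mod 8); ε·ε+αω+βω = 0·0+-8·0+0·0 ≡ 0  ⇒  (a,b)_2 = +1.
v=11: a=11^2·(≡4), b=11^4·(≡6) mod 11; (4|11)=+1, (6|11)=-1; (−1)^{2·4·5}·(+1)^4·(-1)^2 = +1.
v=19: a=19^2·(≡2), b=19^3·(≡15) mod 19; (2|19)=-1, (15|19)=-1; (−1)^{2·3·9}·(-1)^3·(-1)^2 = -1.
v=5: a=5^4·(≡1), b=5^4·(≡1) mod 5; (1|5)=+1, (1|5)=+1; (−1)^{4·4·2}·(+1)^4·(+1)^4 = +1.
Ram(-1271, 507129) = {7, 19, 31, 41}; no ℚ_7-point on the conic.

[7, 19, 31, 41]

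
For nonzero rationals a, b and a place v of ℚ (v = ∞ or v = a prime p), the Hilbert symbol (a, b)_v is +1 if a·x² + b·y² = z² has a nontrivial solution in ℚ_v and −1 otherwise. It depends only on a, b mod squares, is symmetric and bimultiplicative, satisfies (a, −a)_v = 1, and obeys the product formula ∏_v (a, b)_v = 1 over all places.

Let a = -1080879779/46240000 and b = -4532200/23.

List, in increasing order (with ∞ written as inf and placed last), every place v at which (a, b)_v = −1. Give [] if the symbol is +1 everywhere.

[2, 31, 37, inf]

Mod squares: a ≡ -851, b ≡ -1042406. Check v ∈ {∞, 2, 5, 7, 17, 23, 31, 37, 43}.
v=7: a=7^4·(≡6), b=7^0·(≡3) mod 7; (6|7)=-1, (3|7)=-1; (−1)^{4·0·3}·(-1)^0·(-1)^4 = +1.
v=37: a=37^1·(≡32), b=37^0·(≡5) mod 37; (32|37)=-1, (5|37)=-1; (−1)^{1·0·18}·(-1)^0·(-1)^1 = -1.
v=43: a=43^0·(≡31), b=43^1·(≡24) mod 43; (31|43)=+1, (24|43)=+1; (−1)^{0·1·21}·(+1)^1·(+1)^0 = +1.
v=2: v_2(a)=-8, v_2(b)=3; units ≡ 5, 5 (mod 8); ε·ε+αω+βω = 0·0+-8·1+3·1 ≡ 1  ⇒  (a,b)_2 = -1.
v=17: a=17^-2·(≡2), b=17^1·(≡16) mod 17; (2|17)=+1, (16|17)=+1; (−1)^{-2·1·8}·(+1)^1·(+1)^-2 = +1.
v=23: a=23^3·(≡16), b=23^-1·(≡19) mod 23; (16|23)=+1, (19|23)=-1; (−1)^{3·-1·11}·(+1)^-1·(-1)^3 = +1.
v=31: a=31^0·(≡17), b=31^1·(≡16) mod 31; (17|31)=-1, (16|31)=+1; (−1)^{0·1·15}·(-1)^1·(+1)^0 = -1.
v=∞: -851 < 0 and -1042406 < 0  ⇒  (a,b)_∞ = -1.
v=5: a=5^-4·(≡4), b=5^2·(≡4) mod 5; (4|5)=+1, (4|5)=+1; (−1)^{-4·2·2}·(+1)^2·(+1)^-4 = +1.
(-851, -1042406 / ℚ) ramifies at {2, 31, 37, ∞}: a division algebra.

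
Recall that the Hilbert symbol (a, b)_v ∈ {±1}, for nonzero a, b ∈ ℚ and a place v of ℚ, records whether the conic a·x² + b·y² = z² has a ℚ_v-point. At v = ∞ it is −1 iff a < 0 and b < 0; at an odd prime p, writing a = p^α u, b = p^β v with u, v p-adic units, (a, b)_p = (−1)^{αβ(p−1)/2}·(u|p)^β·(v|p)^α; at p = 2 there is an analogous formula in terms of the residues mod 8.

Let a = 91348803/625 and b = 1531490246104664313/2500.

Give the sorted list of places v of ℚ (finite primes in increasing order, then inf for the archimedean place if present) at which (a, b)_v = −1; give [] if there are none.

(a, b) ≡ (1547, 17) mod (ℚ^×)²; places V = {2, 3, 5, 7, 13, 17, 23, ∞}.
(a,b)_3: α=10, u≡2; β=20, v≡2 (mod 3); (2|3)=-1, (2|3)=-1; sign (−1)^0·-1^20·-1^10 = +1.
(a,b)_2: α=0, β=-2; u≡3, v≡1 (mod 8); ε(u)ε(v)=1·0, αω(v)=0·0, βω(u)=-2·1; sum ≡ 0  ⇒  +1.
(a,b)_17: α=1, u≡5; β=3, v≡8 (mod 17); (5|17)=-1, (8|17)=+1; sign (−1)^0·-1^3·+1^1 = -1.
(a,b)_13: α=1, u≡6; β=2, v≡9 (mod 13); (6|13)=-1, (9|13)=+1; sign (−1)^0·-1^2·+1^1 = +1.
(a,b)_7: α=1, u≡1; β=0, v≡6 (mod 7); (1|7)=+1, (6|7)=-1; sign (−1)^0·+1^0·-1^1 = -1.
(a,b)_5: α=-4, u≡3; β=-4, v≡2 (mod 5); (3|5)=-1, (2|5)=-1; sign (−1)^0·-1^-4·-1^-4 = +1.
(a,b)_∞: sgn(1547)=+, sgn(17)=+, so +1.
(a,b)_23: α=0, u≡12; β=2, v≡11 (mod 23); (12|23)=+1, (11|23)=-1; sign (−1)^0·+1^2·-1^0 = +1.
(1547, 17 / ℚ) ramifies at {7, 17}: a division algebra.

[7, 17]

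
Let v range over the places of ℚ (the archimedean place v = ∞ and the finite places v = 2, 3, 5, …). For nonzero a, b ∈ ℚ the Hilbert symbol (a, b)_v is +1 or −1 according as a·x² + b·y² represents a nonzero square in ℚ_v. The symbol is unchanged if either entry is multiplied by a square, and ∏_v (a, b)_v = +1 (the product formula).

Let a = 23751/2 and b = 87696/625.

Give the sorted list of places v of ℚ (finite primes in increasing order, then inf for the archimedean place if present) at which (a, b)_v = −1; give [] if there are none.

[7, 13]

(a, b) ≡ (5278, 609) mod (ℚ^×)²; places V = {2, 3, 5, 7, 13, 29, ∞}.
(a,b)_2: α=-1, β=4; u≡7, v≡1 (mod 8); ε(u)ε(v)=1·0, αω(v)=-1·0, βω(u)=4·0; sum ≡ 0  ⇒  +1.
(a,b)_3: α=2, u≡1; β=3, v≡2 (mod 3); (1|3)=+1, (2|3)=-1; sign (−1)^0·+1^3·-1^2 = +1.
(a,b)_5: α=0, u≡3; β=-4, v≡1 (mod 5); (3|5)=-1, (1|5)=+1; sign (−1)^0·-1^-4·+1^0 = +1.
(a,b)_29: α=1, u≡18; β=1, v≡15 (mod 29); (18|29)=-1, (15|29)=-1; sign (−1)^0·-1^1·-1^1 = +1.
(a,b)_13: α=1, u≡10; β=0, v≡11 (mod 13); (10|13)=+1, (11|13)=-1; sign (−1)^0·+1^0·-1^1 = -1.
(a,b)_7: α=1, u≡6; β=1, v≡6 (mod 7); (6|7)=-1, (6|7)=-1; sign (−1)^1·-1^1·-1^1 = -1.
(a,b)_∞: sgn(5278)=+, sgn(609)=+, so +1.
|Ram(5278, 609)| = 2, even; anisotropic at {7, 13}.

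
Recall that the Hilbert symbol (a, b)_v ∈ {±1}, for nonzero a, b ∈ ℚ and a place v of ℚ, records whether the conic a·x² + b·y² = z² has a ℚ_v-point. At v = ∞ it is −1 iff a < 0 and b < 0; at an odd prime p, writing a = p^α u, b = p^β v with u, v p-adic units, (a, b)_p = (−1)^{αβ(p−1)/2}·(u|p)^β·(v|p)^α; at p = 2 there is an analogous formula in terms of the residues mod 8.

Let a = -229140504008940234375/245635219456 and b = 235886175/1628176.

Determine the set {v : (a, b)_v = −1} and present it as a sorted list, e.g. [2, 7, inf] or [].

Mod squares: a ≡ -278103, b ≡ 7. Check v ∈ {∞, 2, 3, 5, 7, 11, 17, 19, 29, 41, 43}.
v=43: a=43^0·(≡23), b=43^2·(≡32) mod 43; (23|43)=+1, (32|43)=-1; (−1)^{0·2·21}·(+1)^2·(-1)^0 = +1.
v=11: a=11^-4·(≡10), b=11^-2·(≡10) mod 11; (10|11)=-1, (10|11)=-1; (−1)^{-4·-2·5}·(-1)^-2·(-1)^-4 = +1.
v=5: a=5^8·(≡3), b=5^2·(≡2) mod 5; (3|5)=-1, (2|5)=-1; (−1)^{8·2·2}·(-1)^2·(-1)^8 = +1.
v=17: a=17^1·(≡6), b=17^0·(≡6) mod 17; (6|17)=-1, (6|17)=-1; (−1)^{1·0·8}·(-1)^0·(-1)^1 = -1.
v=41: a=41^1·(≡21), b=41^0·(≡35) mod 41; (21|41)=+1, (35|41)=-1; (−1)^{1·0·20}·(+1)^0·(-1)^1 = -1.
v=∞: -278103 < 0 and 7 > 0  ⇒  (a,b)_∞ = +1.
v=29: a=29^0·(≡1), b=29^-2·(≡4) mod 29; (1|29)=+1, (4|29)=+1; (−1)^{0·-2·14}·(+1)^-2·(+1)^0 = +1.
v=7: a=7^3·(≡5), b=7^1·(≡1) mod 7; (5|7)=-1, (1|7)=+1; (−1)^{3·1·3}·(-1)^1·(+1)^3 = +1.
v=2: v_2(a)=-24, v_2(b)=-4; units ≡ 1, 7 (mod 8); ε·ε+αω+βω = 0·1+-24·0+-4·0 ≡ 0  ⇒  (a,b)_2 = +1.
v=3: a=3^17·(≡2), b=3^6·(≡1) mod 3; (2|3)=-1, (1|3)=+1; (−1)^{17·6·1}·(-1)^6·(+1)^17 = +1.
v=19: a=19^1·(≡8), b=19^0·(≡6) mod 19; (8|19)=-1, (6|19)=+1; (−1)^{1·0·9}·(-1)^0·(+1)^1 = +1.
|Ram(-278103, 7)| = 2, even; anisotropic at {17, 41}.

[17, 41]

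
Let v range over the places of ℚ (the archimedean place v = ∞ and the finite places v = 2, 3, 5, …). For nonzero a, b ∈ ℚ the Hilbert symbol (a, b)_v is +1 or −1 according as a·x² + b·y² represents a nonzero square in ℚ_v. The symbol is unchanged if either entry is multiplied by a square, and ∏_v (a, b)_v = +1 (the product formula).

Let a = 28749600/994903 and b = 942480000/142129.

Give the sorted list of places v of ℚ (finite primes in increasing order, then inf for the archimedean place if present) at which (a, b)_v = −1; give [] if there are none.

Mod squares: a ≡ 462, b ≡ 2618. Check v ∈ {∞, 2, 3, 5, 7, 11, 13, 17, 29}.
v=∞: 462 > 0 and 2618 > 0  ⇒  (a,b)_∞ = +1.
v=5: a=5^2·(≡3), b=5^4·(≡2) mod 5; (3|5)=-1, (2|5)=-1; (−1)^{2·4·2}·(-1)^4·(-1)^2 = +1.
v=13: a=13^-2·(≡2), b=13^-2·(≡8) mod 13; (2|13)=-1, (8|13)=-1; (−1)^{-2·-2·6}·(-1)^-2·(-1)^-2 = +1.
v=29: a=29^-2·(≡12), b=29^-2·(≡27) mod 29; (12|29)=-1, (27|29)=-1; (−1)^{-2·-2·14}·(-1)^-2·(-1)^-2 = +1.
v=17: a=17^0·(≡7), b=17^1·(≡16) mod 17; (7|17)=-1, (16|17)=+1; (−1)^{0·1·8}·(-1)^1·(+1)^0 = -1.
v=7: a=7^-1·(≡5), b=7^1·(≡5) mod 7; (5|7)=-1, (5|7)=-1; (−1)^{-1·1·3}·(-1)^1·(-1)^-1 = -1.
v=2: v_2(a)=5, v_2(b)=7; units ≡ 7, 5 (mod 8); ε·ε+αω+βω = 1·0+5·1+7·0 ≡ 1  ⇒  (a,b)_2 = -1.
v=11: a=11^3·(≡5), b=11^1·(≡6) mod 11; (5|11)=+1, (6|11)=-1; (−1)^{3·1·5}·(+1)^1·(-1)^3 = +1.
v=3: a=3^3·(≡1), b=3^2·(≡2) mod 3; (1|3)=+1, (2|3)=-1; (−1)^{3·2·1}·(+1)^2·(-1)^3 = -1.
(462, 2618 / ℚ) ramifies at {2, 3, 7, 17}: a division algebra.

[2, 3, 7, 17]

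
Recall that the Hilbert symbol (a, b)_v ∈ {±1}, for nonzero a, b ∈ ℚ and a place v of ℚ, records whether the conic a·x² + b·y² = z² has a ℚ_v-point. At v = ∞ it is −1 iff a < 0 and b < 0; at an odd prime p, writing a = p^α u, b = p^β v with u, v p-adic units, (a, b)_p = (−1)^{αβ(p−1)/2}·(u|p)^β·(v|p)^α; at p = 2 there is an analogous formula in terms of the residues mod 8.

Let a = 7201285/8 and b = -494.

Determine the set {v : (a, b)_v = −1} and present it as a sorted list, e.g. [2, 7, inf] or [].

[2, 7]

(a, b) ≡ (293930, -494) mod (ℚ^×)²; places V = {2, 5, 7, 13, 17, 19, ∞}.
(a,b)_17: α=1, u≡2; β=0, v≡16 (mod 17); (2|17)=+1, (16|17)=+1; sign (−1)^0·+1^0·+1^1 = +1.
(a,b)_2: α=-3, β=1; u≡5, v≡1 (mod 8); ε(u)ε(v)=0·0, αω(v)=-3·0, βω(u)=1·1; sum ≡ 1  ⇒  -1.
(a,b)_13: α=1, u≡10; β=1, v≡1 (mod 13); (10|13)=+1, (1|13)=+1; sign (−1)^0·+1^1·+1^1 = +1.
(a,b)_7: α=3, u≡2; β=0, v≡3 (mod 7); (2|7)=+1, (3|7)=-1; sign (−1)^0·+1^0·-1^3 = -1.
(a,b)_19: α=1, u≡17; β=1, v≡12 (mod 19); (17|19)=+1, (12|19)=-1; sign (−1)^1·+1^1·-1^1 = +1.
(a,b)_5: α=1, u≡4; β=0, v≡1 (mod 5); (4|5)=+1, (1|5)=+1; sign (−1)^0·+1^0·+1^1 = +1.
(a,b)_∞: sgn(293930)=+, sgn(-494)=−, so +1.
Ram(293930, -494) = {2, 7}; no ℚ_2-point on the conic.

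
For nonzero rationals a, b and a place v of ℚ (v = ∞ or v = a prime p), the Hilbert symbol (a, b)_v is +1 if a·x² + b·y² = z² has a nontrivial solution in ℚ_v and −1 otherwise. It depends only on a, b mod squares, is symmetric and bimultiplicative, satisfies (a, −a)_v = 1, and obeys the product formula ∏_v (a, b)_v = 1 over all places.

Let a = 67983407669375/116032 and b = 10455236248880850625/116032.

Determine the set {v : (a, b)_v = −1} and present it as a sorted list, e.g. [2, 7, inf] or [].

[31, 37]

(a, b) ≡ (47027, 37) mod (ℚ^×)²; places V = {2, 5, 7, 11, 29, 31, 37, 41, ∞}.
(a,b)_2: α=-6, β=-6; u≡3, v≡5 (mod 8); ε(u)ε(v)=1·0, αω(v)=-6·1, βω(u)=-6·1; sum ≡ 0  ⇒  +1.
(a,b)_5: α=4, u≡3; β=4, v≡3 (mod 5); (3|5)=-1, (3|5)=-1; sign (−1)^0·-1^4·-1^4 = +1.
(a,b)_11: α=2, u≡2; β=4, v≡1 (mod 11); (2|11)=-1, (1|11)=+1; sign (−1)^0·-1^4·+1^2 = +1.
(a,b)_29: α=4, u≡2; β=4, v≡8 (mod 29); (2|29)=-1, (8|29)=-1; sign (−1)^0·-1^4·-1^4 = +1.
(a,b)_7: α=-2, u≡1; β=-2, v≡1 (mod 7); (1|7)=+1, (1|7)=+1; sign (−1)^0·+1^-2·+1^-2 = +1.
(a,b)_41: α=1, u≡25; β=2, v≡8 (mod 41); (25|41)=+1, (8|41)=+1; sign (−1)^0·+1^2·+1^1 = +1.
(a,b)_37: α=-1, u≡14; β=-1, v≡7 (mod 37); (14|37)=-1, (7|37)=+1; sign (−1)^0·-1^-1·+1^-1 = -1.
(a,b)_∞: sgn(47027)=+, sgn(37)=+, so +1.
(a,b)_31: α=1, u≡13; β=2, v≡13 (mod 31); (13|31)=-1, (13|31)=-1; sign (−1)^0·-1^2·-1^1 = -1.
Ram(47027, 37) = {31, 37}; no ℚ_31-point on the conic.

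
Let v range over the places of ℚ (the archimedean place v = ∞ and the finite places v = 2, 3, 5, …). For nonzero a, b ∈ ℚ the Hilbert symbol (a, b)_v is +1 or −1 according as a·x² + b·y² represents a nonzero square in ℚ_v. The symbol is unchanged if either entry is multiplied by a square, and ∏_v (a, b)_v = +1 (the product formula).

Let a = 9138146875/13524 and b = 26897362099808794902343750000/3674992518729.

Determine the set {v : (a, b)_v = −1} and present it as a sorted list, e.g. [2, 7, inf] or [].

[2, 5]

Mod squares: a ≡ 49335, b ≡ 55. Check v ∈ {∞, 2, 3, 5, 7, 11, 13, 23}.
v=∞: 49335 > 0 and 55 > 0  ⇒  (a,b)_∞ = +1.
v=5: a=5^5·(≡3), b=5^13·(≡1) mod 5; (3|5)=-1, (1|5)=+1; (−1)^{5·13·2}·(-1)^13·(+1)^5 = -1.
v=2: v_2(a)=-2, v_2(b)=4; units ≡ 7, 7 (mod 8); ε·ε+αω+βω = 1·1+-2·0+4·0 ≡ 1  ⇒  (a,b)_2 = -1.
v=13: a=13^3·(≡3), b=13^6·(≡1) mod 13; (3|13)=+1, (1|13)=+1; (−1)^{3·6·6}·(+1)^6·(+1)^3 = +1.
v=3: a=3^-1·(≡2), b=3^-10·(≡1) mod 3; (2|3)=-1, (1|3)=+1; (−1)^{-1·-10·1}·(-1)^-10·(+1)^-1 = +1.
v=7: a=7^-2·(≡6), b=7^-6·(≡3) mod 7; (6|7)=-1, (3|7)=-1; (−1)^{-2·-6·3}·(-1)^-6·(-1)^-2 = +1.
v=11: a=11^3·(≡6), b=11^11·(≡1) mod 11; (6|11)=-1, (1|11)=+1; (−1)^{3·11·5}·(-1)^11·(+1)^3 = +1.
v=23: a=23^-1·(≡3), b=23^-2·(≡6) mod 23; (3|23)=+1, (6|23)=+1; (−1)^{-1·-2·11}·(+1)^-2·(+1)^-1 = +1.
|Ram(49335, 55)| = 2, even; anisotropic at {2, 5}.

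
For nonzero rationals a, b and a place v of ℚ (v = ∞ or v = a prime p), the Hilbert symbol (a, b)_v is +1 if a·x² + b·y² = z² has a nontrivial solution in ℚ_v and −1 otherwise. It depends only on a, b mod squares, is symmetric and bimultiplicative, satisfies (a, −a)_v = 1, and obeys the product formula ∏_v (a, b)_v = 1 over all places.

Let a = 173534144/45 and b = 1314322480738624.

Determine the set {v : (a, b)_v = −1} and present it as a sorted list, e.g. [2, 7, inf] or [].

[23, 37]

(a, b) ≡ (37555, 7429) mod (ℚ^×)²; places V = {2, 3, 5, 7, 17, 19, 23, 29, 37, ∞}.
(a,b)_37: α=1, u≡36; β=2, v≡18 (mod 37); (36|37)=+1, (18|37)=-1; sign (−1)^0·+1^2·-1^1 = -1.
(a,b)_7: α=1, u≡5; β=4, v≡1 (mod 7); (5|7)=-1, (1|7)=+1; sign (−1)^0·-1^4·+1^1 = +1.
(a,b)_2: α=6, β=6; u≡3, v≡5 (mod 8); ε(u)ε(v)=1·0, αω(v)=6·1, βω(u)=6·1; sum ≡ 0  ⇒  +1.
(a,b)_17: α=0, u≡9; β=1, v≡14 (mod 17); (9|17)=+1, (14|17)=-1; sign (−1)^0·+1^1·-1^0 = +1.
(a,b)_23: α=0, u≡5; β=1, v≡18 (mod 23); (5|23)=-1, (18|23)=+1; sign (−1)^0·-1^1·+1^0 = -1.
(a,b)_3: α=-2, u≡1; β=0, v≡1 (mod 3); (1|3)=+1, (1|3)=+1; sign (−1)^0·+1^0·+1^-2 = +1.
(a,b)_5: α=-1, u≡1; β=0, v≡4 (mod 5); (1|5)=+1, (4|5)=+1; sign (−1)^0·+1^0·+1^-1 = +1.
(a,b)_29: α=1, u≡12; β=2, v≡22 (mod 29); (12|29)=-1, (22|29)=+1; sign (−1)^0·-1^2·+1^1 = +1.
(a,b)_∞: sgn(37555)=+, sgn(7429)=+, so +1.
(a,b)_19: α=2, u≡6; β=1, v≡16 (mod 19); (6|19)=+1, (16|19)=+1; sign (−1)^0·+1^1·+1^2 = +1.
(37555, 7429 / ℚ) ramifies at {23, 37}: a division algebra.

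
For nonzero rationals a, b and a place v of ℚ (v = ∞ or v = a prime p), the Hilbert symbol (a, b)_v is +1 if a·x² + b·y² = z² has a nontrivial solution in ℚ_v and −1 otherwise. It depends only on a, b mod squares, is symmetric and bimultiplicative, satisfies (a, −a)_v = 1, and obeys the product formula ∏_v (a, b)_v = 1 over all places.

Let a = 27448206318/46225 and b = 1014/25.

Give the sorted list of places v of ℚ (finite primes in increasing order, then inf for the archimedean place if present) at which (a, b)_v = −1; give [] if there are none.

[3, 13]

(a, b) ≡ (78, 6) mod (ℚ^×)²; places V = {2, 3, 5, 13, 37, 43, ∞}.
(a,b)_43: α=-2, u≡6; β=0, v≡1 (mod 43); (6|43)=+1, (1|43)=+1; sign (−1)^0·+1^0·+1^-2 = +1.
(a,b)_5: α=-2, u≡2; β=-2, v≡4 (mod 5); (2|5)=-1, (4|5)=+1; sign (−1)^0·-1^-2·+1^-2 = +1.
(a,b)_13: α=5, u≡6; β=2, v≡7 (mod 13); (6|13)=-1, (7|13)=-1; sign (−1)^0·-1^2·-1^5 = -1.
(a,b)_∞: sgn(78)=+, sgn(6)=+, so +1.
(a,b)_2: α=1, β=1; u≡7, v≡3 (mod 8); ε(u)ε(v)=1·1, αω(v)=1·1, βω(u)=1·0; sum ≡ 0  ⇒  +1.
(a,b)_37: α=2, u≡28; β=0, v≡8 (mod 37); (28|37)=+1, (8|37)=-1; sign (−1)^0·+1^0·-1^2 = +1.
(a,b)_3: α=3, u≡2; β=1, v≡2 (mod 3); (2|3)=-1, (2|3)=-1; sign (−1)^1·-1^1·-1^3 = -1.
Ram(78, 6) = {3, 13}; no ℚ_3-point on the conic.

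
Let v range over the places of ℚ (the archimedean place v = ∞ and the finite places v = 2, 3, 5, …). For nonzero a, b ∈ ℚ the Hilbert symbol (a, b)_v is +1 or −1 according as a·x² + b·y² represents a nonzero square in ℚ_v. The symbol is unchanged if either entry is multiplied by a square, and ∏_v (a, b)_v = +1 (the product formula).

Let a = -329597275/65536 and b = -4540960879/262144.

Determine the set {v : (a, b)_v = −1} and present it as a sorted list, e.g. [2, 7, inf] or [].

[31, inf]

(a, b) ≡ (-19, -31) mod (ℚ^×)²; places V = {2, 5, 7, 13, 17, 19, 31, ∞}.
(a,b)_∞: sgn(-19)=−, sgn(-31)=−, so -1.
(a,b)_13: α=0, u≡2; β=2, v≡8 (mod 13); (2|13)=-1, (8|13)=-1; sign (−1)^0·-1^2·-1^0 = +1.
(a,b)_19: α=1, u≡12; β=2, v≡16 (mod 19); (12|19)=-1, (16|19)=+1; sign (−1)^0·-1^2·+1^1 = +1.
(a,b)_31: α=0, u≡13; β=1, v≡6 (mod 31); (13|31)=-1, (6|31)=-1; sign (−1)^0·-1^1·-1^0 = -1.
(a,b)_7: α=4, u≡1; β=4, v≡2 (mod 7); (1|7)=+1, (2|7)=+1; sign (−1)^0·+1^4·+1^4 = +1.
(a,b)_2: α=-16, β=-18; u≡5, v≡1 (mod 8); ε(u)ε(v)=0·0, αω(v)=-16·0, βω(u)=-18·1; sum ≡ 0  ⇒  +1.
(a,b)_5: α=2, u≡4; β=0, v≡4 (mod 5); (4|5)=+1, (4|5)=+1; sign (−1)^0·+1^0·+1^2 = +1.
(a,b)_17: α=2, u≡4; β=0, v≡5 (mod 17); (4|17)=+1, (5|17)=-1; sign (−1)^0·+1^0·-1^2 = +1.
|Ram(-19, -31)| = 2, even; anisotropic at {31, ∞}.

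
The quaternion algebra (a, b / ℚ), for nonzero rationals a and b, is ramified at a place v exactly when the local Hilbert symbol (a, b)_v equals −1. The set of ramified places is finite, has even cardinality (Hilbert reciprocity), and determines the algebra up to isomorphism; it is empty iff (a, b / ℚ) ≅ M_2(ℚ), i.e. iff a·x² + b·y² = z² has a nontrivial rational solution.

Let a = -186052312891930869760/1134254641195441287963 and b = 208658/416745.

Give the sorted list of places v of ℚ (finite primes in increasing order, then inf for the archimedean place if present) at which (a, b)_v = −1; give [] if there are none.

Mod squares: a ≡ -30, b ≡ 210. Check v ∈ {∞, 2, 3, 5, 7, 17, 19, 23}.
v=19: a=19^6·(≡10), b=19^2·(≡11) mod 19; (10|19)=-1, (11|19)=+1; (−1)^{6·2·9}·(-1)^2·(+1)^6 = +1.
v=7: a=7^-10·(≡6), b=7^-3·(≡4) mod 7; (6|7)=-1, (4|7)=+1; (−1)^{-10·-3·3}·(-1)^-3·(+1)^-10 = -1.
v=2: v_2(a)=15, v_2(b)=1; units ≡ 1, 1 (mod 8); ε·ε+αω+βω = 0·0+15·0+1·0 ≡ 0  ⇒  (a,b)_2 = +1.
v=17: a=17^6·(≡8), b=17^2·(≡6) mod 17; (8|17)=+1, (6|17)=-1; (−1)^{6·2·8}·(+1)^2·(-1)^6 = +1.
v=23: a=23^-4·(≡16), b=23^0·(≡6) mod 23; (16|23)=+1, (6|23)=+1; (−1)^{-4·0·11}·(+1)^0·(+1)^-4 = +1.
v=5: a=5^1·(≡1), b=5^-1·(≡2) mod 5; (1|5)=+1, (2|5)=-1; (−1)^{1·-1·2}·(+1)^-1·(-1)^1 = -1.
v=3: a=3^-15·(≡2), b=3^-5·(≡1) mod 3; (2|3)=-1, (1|3)=+1; (−1)^{-15·-5·1}·(-1)^-5·(+1)^-15 = +1.
v=∞: -30 < 0 and 210 > 0  ⇒  (a,b)_∞ = +1.
(-30, 210 / ℚ) ramifies at {5, 7}: a division algebra.

[5, 7]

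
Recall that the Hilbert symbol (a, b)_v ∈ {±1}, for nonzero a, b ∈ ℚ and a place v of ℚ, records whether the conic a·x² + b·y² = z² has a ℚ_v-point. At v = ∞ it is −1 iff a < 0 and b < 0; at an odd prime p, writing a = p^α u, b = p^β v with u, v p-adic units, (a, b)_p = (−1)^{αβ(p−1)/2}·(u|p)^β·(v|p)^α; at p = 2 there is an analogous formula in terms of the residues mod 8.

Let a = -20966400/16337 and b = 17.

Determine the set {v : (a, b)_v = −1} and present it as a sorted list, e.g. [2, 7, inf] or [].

(a, b) ≡ (-1547, 17) mod (ℚ^×)²; places V = {2, 3, 5, 7, 13, 17, 31, ∞}.
(a,b)_31: α=-2, u≡21; β=0, v≡17 (mod 31); (21|31)=-1, (17|31)=-1; sign (−1)^0·-1^0·-1^-2 = +1.
(a,b)_3: α=2, u≡1; β=0, v≡2 (mod 3); (1|3)=+1, (2|3)=-1; sign (−1)^0·+1^0·-1^2 = +1.
(a,b)_5: α=2, u≡2; β=0, v≡2 (mod 5); (2|5)=-1, (2|5)=-1; sign (−1)^0·-1^0·-1^2 = +1.
(a,b)_∞: sgn(-1547)=−, sgn(17)=+, so +1.
(a,b)_13: α=1, u≡5; β=0, v≡4 (mod 13); (5|13)=-1, (4|13)=+1; sign (−1)^0·-1^0·+1^1 = +1.
(a,b)_2: α=10, β=0; u≡5, v≡1 (mod 8); ε(u)ε(v)=0·0, αω(v)=10·0, βω(u)=0·1; sum ≡ 0  ⇒  +1.
(a,b)_17: α=-1, u≡12; β=1, v≡1 (mod 17); (12|17)=-1, (1|17)=+1; sign (−1)^0·-1^1·+1^-1 = -1.
(a,b)_7: α=1, u≡5; β=0, v≡3 (mod 7); (5|7)=-1, (3|7)=-1; sign (−1)^0·-1^0·-1^1 = -1.
(-1547, 17 / ℚ) ramifies at {7, 17}: a division algebra.

[7, 17]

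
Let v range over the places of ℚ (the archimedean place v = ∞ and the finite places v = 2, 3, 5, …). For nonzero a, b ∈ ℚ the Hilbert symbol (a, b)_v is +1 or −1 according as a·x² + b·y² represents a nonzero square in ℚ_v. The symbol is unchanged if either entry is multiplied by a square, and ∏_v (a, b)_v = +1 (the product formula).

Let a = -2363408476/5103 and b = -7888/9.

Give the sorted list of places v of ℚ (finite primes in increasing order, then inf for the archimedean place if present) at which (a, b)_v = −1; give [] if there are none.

Mod squares: a ≡ -17017, b ≡ -493. Check v ∈ {∞, 2, 3, 7, 11, 13, 17, 29}.
v=7: a=7^-1·(≡5), b=7^0·(≡4) mod 7; (5|7)=-1, (4|7)=+1; (−1)^{-1·0·3}·(-1)^0·(+1)^-1 = +1.
v=17: a=17^3·(≡16), b=17^1·(≡7) mod 17; (16|17)=+1, (7|17)=-1; (−1)^{3·1·8}·(+1)^1·(-1)^3 = -1.
v=29: a=29^2·(≡20), b=29^1·(≡2) mod 29; (20|29)=+1, (2|29)=-1; (−1)^{2·1·14}·(+1)^1·(-1)^2 = +1.
v=13: a=13^1·(≡12), b=13^0·(≡9) mod 13; (12|13)=+1, (9|13)=+1; (−1)^{1·0·6}·(+1)^0·(+1)^1 = +1.
v=∞: -17017 < 0 and -493 < 0  ⇒  (a,b)_∞ = -1.
v=11: a=11^1·(≡5), b=11^0·(≡6) mod 11; (5|11)=+1, (6|11)=-1; (−1)^{1·0·5}·(+1)^0·(-1)^1 = -1.
v=3: a=3^-6·(≡2), b=3^-2·(≡2) mod 3; (2|3)=-1, (2|3)=-1; (−1)^{-6·-2·1}·(-1)^-2·(-1)^-6 = +1.
v=2: v_2(a)=2, v_2(b)=4; units ≡ 7, 3 (mod 8); ε·ε+αω+βω = 1·1+2·1+4·0 ≡ 1  ⇒  (a,b)_2 = -1.
Ram(-17017, -493) = {2, 11, 17, ∞}; no ℚ_2-point on the conic.

[2, 11, 17, inf]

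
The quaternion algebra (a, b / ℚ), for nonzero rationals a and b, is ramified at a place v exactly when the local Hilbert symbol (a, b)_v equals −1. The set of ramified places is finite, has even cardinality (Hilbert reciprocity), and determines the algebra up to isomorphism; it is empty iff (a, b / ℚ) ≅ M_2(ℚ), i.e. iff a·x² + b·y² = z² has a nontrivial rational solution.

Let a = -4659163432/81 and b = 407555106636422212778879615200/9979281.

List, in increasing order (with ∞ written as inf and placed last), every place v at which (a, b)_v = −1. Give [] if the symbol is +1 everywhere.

(a, b) ≡ (-23771242, 1251118) mod (ℚ^×)²; places V = {2, 3, 5, 7, 11, 13, 19, 29, 37, 53, ∞}.
(a,b)_2: α=3, β=5; u≡3, v≡7 (mod 8); ε(u)ε(v)=1·1, αω(v)=3·0, βω(u)=5·1; sum ≡ 0  ⇒  +1.
(a,b)_19: α=1, u≡8; β=2, v≡4 (mod 19); (8|19)=-1, (4|19)=+1; sign (−1)^0·-1^2·+1^1 = +1.
(a,b)_29: α=1, u≡9; β=3, v≡21 (mod 29); (9|29)=+1, (21|29)=-1; sign (−1)^0·+1^3·-1^1 = -1.
(a,b)_3: α=-4, u≡2; β=-10, v≡1 (mod 3); (2|3)=-1, (1|3)=+1; sign (−1)^0·-1^-10·+1^-4 = +1.
(a,b)_∞: sgn(-23771242)=−, sgn(1251118)=+, so +1.
(a,b)_13: α=0, u≡4; β=-2, v≡8 (mod 13); (4|13)=+1, (8|13)=-1; sign (−1)^0·+1^-2·-1^0 = +1.
(a,b)_5: α=0, u≡3; β=2, v≡3 (mod 5); (3|5)=-1, (3|5)=-1; sign (−1)^0·-1^2·-1^0 = +1.
(a,b)_11: α=1, u≡3; β=3, v≡3 (mod 11); (3|11)=+1, (3|11)=+1; sign (−1)^1·+1^3·+1^1 = -1.
(a,b)_53: α=1, u≡16; β=3, v≡2 (mod 53); (16|53)=+1, (2|53)=-1; sign (−1)^0·+1^3·-1^1 = -1.
(a,b)_37: α=1, u≡19; β=3, v≡34 (mod 37); (19|37)=-1, (34|37)=+1; sign (−1)^0·-1^3·+1^1 = -1.
(a,b)_7: α=2, u≡2; β=8, v≡2 (mod 7); (2|7)=+1, (2|7)=+1; sign (−1)^0·+1^8·+1^2 = +1.
|Ram(-23771242, 1251118)| = 4, even; anisotropic at {11, 29, 37, 53}.

[11, 29, 37, 53]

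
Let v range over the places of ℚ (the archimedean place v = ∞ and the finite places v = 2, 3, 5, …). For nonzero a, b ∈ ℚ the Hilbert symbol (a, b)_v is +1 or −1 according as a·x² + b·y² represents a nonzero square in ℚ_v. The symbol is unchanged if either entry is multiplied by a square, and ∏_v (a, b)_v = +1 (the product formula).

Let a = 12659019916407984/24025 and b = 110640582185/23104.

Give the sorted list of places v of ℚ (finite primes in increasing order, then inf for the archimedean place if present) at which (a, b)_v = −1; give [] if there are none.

Mod squares: a ≡ 16179051, b ≡ 1221185. Check v ∈ {∞, 2, 3, 5, 7, 19, 23, 31, 37, 41, 43}.
v=∞: 16179051 > 0 and 1221185 > 0  ⇒  (a,b)_∞ = +1.
v=37: a=37^2·(≡31), b=37^1·(≡27) mod 37; (31|37)=-1, (27|37)=+1; (−1)^{2·1·18}·(-1)^1·(+1)^2 = -1.
v=31: a=31^-2·(≡15), b=31^0·(≡18) mod 31; (15|31)=-1, (18|31)=+1; (−1)^{-2·0·15}·(-1)^0·(+1)^-2 = +1.
v=23: a=23^1·(≡15), b=23^1·(≡19) mod 23; (15|23)=-1, (19|23)=-1; (−1)^{1·1·11}·(-1)^1·(-1)^1 = -1.
v=19: a=19^1·(≡17), b=19^-2·(≡11) mod 19; (17|19)=+1, (11|19)=+1; (−1)^{1·-2·9}·(+1)^-2·(+1)^1 = +1.
v=43: a=43^1·(≡33), b=43^2·(≡3) mod 43; (33|43)=-1, (3|43)=-1; (−1)^{1·2·21}·(-1)^2·(-1)^1 = -1.
v=2: v_2(a)=4, v_2(b)=-6; units ≡ 3, 1 (mod 8); ε·ε+αω+βω = 1·0+4·0+-6·1 ≡ 0  ⇒  (a,b)_2 = +1.
v=7: a=7^3·(≡5), b=7^3·(≡2) mod 7; (5|7)=-1, (2|7)=+1; (−1)^{3·3·3}·(-1)^3·(+1)^3 = +1.
v=3: a=3^7·(≡1), b=3^0·(≡2) mod 3; (1|3)=+1, (2|3)=-1; (−1)^{7·0·1}·(+1)^0·(-1)^7 = -1.
v=5: a=5^-2·(≡4), b=5^1·(≡3) mod 5; (4|5)=+1, (3|5)=-1; (−1)^{-2·1·2}·(+1)^1·(-1)^-2 = +1.
v=41: a=41^1·(≡6), b=41^1·(≡27) mod 41; (6|41)=-1, (27|41)=-1; (−1)^{1·1·20}·(-1)^1·(-1)^1 = +1.
Ram(16179051, 1221185) = {3, 23, 37, 43}; no ℚ_3-point on the conic.

[3, 23, 37, 43]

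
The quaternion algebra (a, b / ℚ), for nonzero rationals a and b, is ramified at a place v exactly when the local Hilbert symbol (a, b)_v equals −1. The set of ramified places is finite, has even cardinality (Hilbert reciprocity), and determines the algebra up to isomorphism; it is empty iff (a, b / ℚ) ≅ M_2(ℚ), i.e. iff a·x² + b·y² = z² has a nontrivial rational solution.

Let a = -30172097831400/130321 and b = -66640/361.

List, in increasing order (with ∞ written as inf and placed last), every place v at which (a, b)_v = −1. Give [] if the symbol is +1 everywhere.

[29, inf]

(a, b) ≡ (-986, -85) mod (ℚ^×)²; places V = {2, 3, 5, 7, 17, 19, 29, ∞}.
(a,b)_17: α=3, u≡5; β=1, v≡6 (mod 17); (5|17)=-1, (6|17)=-1; sign (−1)^0·-1^1·-1^3 = +1.
(a,b)_29: α=1, u≡4; β=0, v≡18 (mod 29); (4|29)=+1, (18|29)=-1; sign (−1)^0·+1^0·-1^1 = -1.
(a,b)_3: α=2, u≡1; β=0, v≡2 (mod 3); (1|3)=+1, (2|3)=-1; sign (−1)^0·+1^0·-1^2 = +1.
(a,b)_2: α=3, β=4; u≡3, v≡3 (mod 8); ε(u)ε(v)=1·1, αω(v)=3·1, βω(u)=4·1; sum ≡ 0  ⇒  +1.
(a,b)_7: α=6, u≡4; β=2, v≡3 (mod 7); (4|7)=+1, (3|7)=-1; sign (−1)^0·+1^2·-1^6 = +1.
(a,b)_∞: sgn(-986)=−, sgn(-85)=−, so -1.
(a,b)_5: α=2, u≡4; β=1, v≡2 (mod 5); (4|5)=+1, (2|5)=-1; sign (−1)^0·+1^1·-1^2 = +1.
(a,b)_19: α=-4, u≡18; β=-2, v≡12 (mod 19); (18|19)=-1, (12|19)=-1; sign (−1)^0·-1^-2·-1^-4 = +1.
Ram(-986, -85) = {29, ∞}; no ℚ_29-point on the conic.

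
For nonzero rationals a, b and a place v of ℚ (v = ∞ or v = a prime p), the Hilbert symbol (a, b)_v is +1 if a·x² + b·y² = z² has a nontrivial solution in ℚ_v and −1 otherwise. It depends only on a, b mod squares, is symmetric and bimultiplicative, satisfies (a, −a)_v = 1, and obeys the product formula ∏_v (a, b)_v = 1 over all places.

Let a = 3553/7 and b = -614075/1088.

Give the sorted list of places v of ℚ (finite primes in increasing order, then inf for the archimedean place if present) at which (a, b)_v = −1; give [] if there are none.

[7, 29]

Mod squares: a ≡ 24871, b ≡ -3451. Check v ∈ {∞, 2, 5, 7, 11, 17, 19, 29}.
v=19: a=19^1·(≡5), b=19^0·(≡1) mod 19; (5|19)=+1, (1|19)=+1; (−1)^{1·0·9}·(+1)^0·(+1)^1 = +1.
v=∞: 24871 > 0 and -3451 < 0  ⇒  (a,b)_∞ = +1.
v=11: a=11^1·(≡10), b=11^2·(≡4) mod 11; (10|11)=-1, (4|11)=+1; (−1)^{1·2·5}·(-1)^2·(+1)^1 = +1.
v=17: a=17^1·(≡8), b=17^-1·(≡13) mod 17; (8|17)=+1, (13|17)=+1; (−1)^{1·-1·8}·(+1)^-1·(+1)^1 = +1.
v=2: v_2(a)=0, v_2(b)=-6; units ≡ 7, 5 (mod 8); ε·ε+αω+βω = 1·0+0·1+-6·0 ≡ 0  ⇒  (a,b)_2 = +1.
v=7: a=7^-1·(≡4), b=7^1·(≡2) mod 7; (4|7)=+1, (2|7)=+1; (−1)^{-1·1·3}·(+1)^1·(+1)^-1 = -1.
v=29: a=29^0·(≡27), b=29^1·(≡19) mod 29; (27|29)=-1, (19|29)=-1; (−1)^{0·1·14}·(-1)^1·(-1)^0 = -1.
v=5: a=5^0·(≡4), b=5^2·(≡4) mod 5; (4|5)=+1, (4|5)=+1; (−1)^{0·2·2}·(+1)^2·(+1)^0 = +1.
|Ram(24871, -3451)| = 2, even; anisotropic at {7, 29}.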